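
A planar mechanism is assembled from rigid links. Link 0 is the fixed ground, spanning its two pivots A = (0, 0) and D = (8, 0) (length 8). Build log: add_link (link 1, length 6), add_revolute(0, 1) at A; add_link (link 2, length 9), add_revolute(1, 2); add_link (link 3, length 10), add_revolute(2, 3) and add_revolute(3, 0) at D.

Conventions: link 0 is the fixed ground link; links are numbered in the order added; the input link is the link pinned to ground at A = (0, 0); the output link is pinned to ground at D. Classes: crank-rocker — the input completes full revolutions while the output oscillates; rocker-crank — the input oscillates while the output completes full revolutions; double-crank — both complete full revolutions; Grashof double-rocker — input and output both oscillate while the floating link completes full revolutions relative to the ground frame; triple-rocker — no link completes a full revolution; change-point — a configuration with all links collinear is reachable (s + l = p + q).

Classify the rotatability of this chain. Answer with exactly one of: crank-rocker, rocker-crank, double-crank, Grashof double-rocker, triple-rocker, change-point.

lengths: ground=8, input=6, coupler=9, output=10
sorted: s=6 (shortest), l=10 (longest), p+q=17
s + l = 16 vs p + q = 17
s + l < p + q (Grashof) with shortest = input link → crank-rocker

crank-rocker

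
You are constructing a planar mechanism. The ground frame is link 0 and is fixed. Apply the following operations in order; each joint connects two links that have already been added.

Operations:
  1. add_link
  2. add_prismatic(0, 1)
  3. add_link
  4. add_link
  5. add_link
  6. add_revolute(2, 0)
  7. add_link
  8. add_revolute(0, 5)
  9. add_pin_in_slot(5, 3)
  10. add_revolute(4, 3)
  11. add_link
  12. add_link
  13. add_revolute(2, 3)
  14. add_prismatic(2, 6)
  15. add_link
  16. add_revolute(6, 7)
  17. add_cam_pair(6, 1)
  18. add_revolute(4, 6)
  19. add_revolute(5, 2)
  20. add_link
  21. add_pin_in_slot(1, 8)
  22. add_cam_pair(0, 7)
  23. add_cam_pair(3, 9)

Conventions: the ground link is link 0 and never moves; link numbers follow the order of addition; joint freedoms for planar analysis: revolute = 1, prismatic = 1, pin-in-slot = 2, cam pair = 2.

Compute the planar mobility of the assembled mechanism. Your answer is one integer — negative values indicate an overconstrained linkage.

link 0 = ground. State L|J1|J2 = 1|0|0
+link1  2|0|0
P(0,1) f=1→J1  2|1|0
+link2  3|1|0
+link3  4|1|0
+link4  5|1|0
R(2,0) f=1→J1  5|2|0
+link5  6|2|0
R(0,5) f=1→J1  6|3|0
PS(5,3) f=2→J2  6|3|1
R(4,3) f=1→J1  6|4|1
+link6  7|4|1
+link7  8|4|1
R(2,3) f=1→J1  8|5|1
P(2,6) f=1→J1  8|6|1
+link8  9|6|1
R(6,7) f=1→J1  9|7|1
C(6,1) f=2→J2  9|7|2
R(4,6) f=1→J1  9|8|2
R(5,2) f=1→J1  9|9|2
+link9  10|9|2
PS(1,8) f=2→J2  10|9|3
C(0,7) f=2→J2  10|9|4
C(3,9) f=2→J2  10|9|5
M = 3(10−1)−2·9−5 = 27−18−5 = 4

M = 4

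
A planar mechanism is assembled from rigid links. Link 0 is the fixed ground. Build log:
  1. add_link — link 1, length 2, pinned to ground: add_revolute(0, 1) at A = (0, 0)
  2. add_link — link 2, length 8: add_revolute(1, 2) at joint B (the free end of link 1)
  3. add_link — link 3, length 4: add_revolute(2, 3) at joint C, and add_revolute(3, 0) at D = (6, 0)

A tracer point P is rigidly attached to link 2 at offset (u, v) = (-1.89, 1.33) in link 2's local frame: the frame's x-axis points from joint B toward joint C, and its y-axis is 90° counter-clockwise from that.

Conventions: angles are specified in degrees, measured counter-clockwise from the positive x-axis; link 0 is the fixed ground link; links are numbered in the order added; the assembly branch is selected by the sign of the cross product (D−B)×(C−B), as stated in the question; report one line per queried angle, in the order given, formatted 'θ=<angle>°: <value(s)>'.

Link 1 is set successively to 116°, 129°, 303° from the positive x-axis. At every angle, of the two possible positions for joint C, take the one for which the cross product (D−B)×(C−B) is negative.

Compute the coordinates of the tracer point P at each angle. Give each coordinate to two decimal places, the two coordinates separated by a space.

A=(0,0), D=(6.00,0)
θ=116°: B = A + 2.00·(cos116°, sin116°) = (-0.8767, 1.7976)
θ=116°: |BD| = 7.1078
θ=116°: circle(B,8.00) ∩ circle(D,4.00): a=6.9305, h=3.9961
θ=116°:   candidates: C₊=(6.8390,3.9110) cross=28.403; C₋=(4.8178,-3.8213) cross=-28.403
θ=116°:   branch - wants cross < 0 → take C=(4.8178,-3.8213) (cross=-28.403)
θ=116°: ex = (C−B)/|BC| = (0.7118,-0.7024); ey = (0.7024,0.7118)
θ=116°: P = B + -1.89·ex + 1.33·ey = (-1.2879,4.0718)
θ=129°: B = A + 2.00·(cos129°, sin129°) = (-1.2586, 1.5543)
θ=129°: |BD| = 7.4232
θ=129°: circle(B,8.00) ∩ circle(D,4.00): a=6.9447, h=3.9713
θ=129°:   candidates: C₊=(6.3636,3.9834) cross=29.480; C₋=(4.7006,-3.7831) cross=-29.480
θ=129°:   branch - wants cross < 0 → take C=(4.7006,-3.7831) (cross=-29.480)
θ=129°: ex = (C−B)/|BC| = (0.7449,-0.6672); ey = (0.6672,0.7449)
θ=129°: P = B + -1.89·ex + 1.33·ey = (-1.7792,3.8060)
θ=303°: B = A + 2.00·(cos303°, sin303°) = (1.0893, -1.6773)
θ=303°: |BD| = 5.1893
θ=303°: circle(B,8.00) ∩ circle(D,4.00): a=7.2196, h=3.4464
θ=303°:   candidates: C₊=(6.8073,3.9177) cross=17.885; C₋=(9.0353,-2.6052) cross=-17.885
θ=303°:   branch - wants cross < 0 → take C=(9.0353,-2.6052) (cross=-17.885)
θ=303°: ex = (C−B)/|BC| = (0.9933,-0.1160); ey = (0.1160,0.9933)
θ=303°: P = B + -1.89·ex + 1.33·ey = (-0.6337,-0.1371)

θ=116°: -1.29 4.07
θ=129°: -1.78 3.81
θ=303°: -0.63 -0.14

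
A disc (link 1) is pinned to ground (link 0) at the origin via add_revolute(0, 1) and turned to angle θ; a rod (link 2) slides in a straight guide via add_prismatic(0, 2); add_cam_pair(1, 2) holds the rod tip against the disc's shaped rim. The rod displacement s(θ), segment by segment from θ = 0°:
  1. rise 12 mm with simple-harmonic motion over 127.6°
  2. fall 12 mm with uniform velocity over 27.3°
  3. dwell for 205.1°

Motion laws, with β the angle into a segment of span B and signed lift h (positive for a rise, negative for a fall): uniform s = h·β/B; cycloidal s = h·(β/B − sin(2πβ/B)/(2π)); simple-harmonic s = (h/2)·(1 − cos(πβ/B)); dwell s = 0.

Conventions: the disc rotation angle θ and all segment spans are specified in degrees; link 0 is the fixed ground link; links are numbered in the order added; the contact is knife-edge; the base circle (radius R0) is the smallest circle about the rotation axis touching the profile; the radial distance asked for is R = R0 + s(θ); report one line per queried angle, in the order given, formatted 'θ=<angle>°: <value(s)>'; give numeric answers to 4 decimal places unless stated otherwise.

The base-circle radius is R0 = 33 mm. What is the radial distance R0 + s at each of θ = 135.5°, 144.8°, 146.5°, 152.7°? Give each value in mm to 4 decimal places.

segment 1 (0° to 127.6°, simple-harmonic, h = 12) is passed completely: s = 0.0000 + (12) = 12.0000
θ = 135.5° falls in segment 2 (127.6° to 154.9°, uniform, h = -12): β = 135.5 − 127.6 = 7.9°, B = 27.3°; Δs = -12·7.9/27.3 = -3.4725; s = 12.0000 − 3.4725 = 8.5275
θ = 144.8° falls in segment 2 (127.6° to 154.9°, uniform, h = -12): β = 144.8 − 127.6 = 17.2°, B = 27.3°; Δs = -12·17.2/27.3 = -7.5604; s = 12.0000 − 7.5604 = 4.4396
θ = 146.5° falls in segment 2 (127.6° to 154.9°, uniform, h = -12): β = 146.5 − 127.6 = 18.9°, B = 27.3°; Δs = -12·18.9/27.3 = -8.3077; s = 12.0000 − 8.3077 = 3.6923
θ = 152.7° falls in segment 2 (127.6° to 154.9°, uniform, h = -12): β = 152.7 − 127.6 = 25.1°, B = 27.3°; Δs = -12·25.1/27.3 = -11.0330; s = 12.0000 − 11.0330 = 0.9670
θ=135.5°: R = R0 + s = 33 + 8.5275 = 41.5275
θ=144.8°: R = R0 + s = 33 + 4.4396 = 37.4396
θ=146.5°: R = R0 + s = 33 + 3.6923 = 36.6923
θ=152.7°: R = R0 + s = 33 + 0.9670 = 33.9670

θ=135.5°: 41.5275
θ=144.8°: 37.4396
θ=146.5°: 36.6923
θ=152.7°: 33.9670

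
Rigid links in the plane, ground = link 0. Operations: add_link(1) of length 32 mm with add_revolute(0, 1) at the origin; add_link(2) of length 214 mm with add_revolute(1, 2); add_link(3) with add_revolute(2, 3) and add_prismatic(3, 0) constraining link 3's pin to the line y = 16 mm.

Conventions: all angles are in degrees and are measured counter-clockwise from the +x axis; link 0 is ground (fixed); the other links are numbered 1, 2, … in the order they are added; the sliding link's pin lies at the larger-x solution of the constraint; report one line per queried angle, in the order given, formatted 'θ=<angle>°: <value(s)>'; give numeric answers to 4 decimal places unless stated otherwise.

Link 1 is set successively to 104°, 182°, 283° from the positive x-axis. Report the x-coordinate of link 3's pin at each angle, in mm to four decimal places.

geometry: r = 32 mm, L = 214 mm, e = 16 mm
θ=104°: crank pin P = (r cos θ, r sin θ) = (-7.741501, 31.049463)
θ=104°: h = r sin θ − e = 31.049463 − 16 = 15.049463
θ=104°: x = r cos θ + √(L² − h²) = -7.741501 + 213.470170 = 205.728670
θ=182°: crank pin P = (r cos θ, r sin θ) = (-31.980506, -1.116784)
θ=182°: h = r sin θ − e = -1.116784 − 16 = -17.116784
θ=182°: x = r cos θ + √(L² − h²) = -31.980506 + 213.314359 = 181.333852
θ=283°: crank pin P = (r cos θ, r sin θ) = (7.198434, -31.179842)
θ=283°: h = r sin θ − e = -31.179842 − 16 = -47.179842
θ=283°: x = r cos θ + √(L² − h²) = 7.198434 + 208.734431 = 215.932864

θ=104°: 205.7287
θ=182°: 181.3339
θ=283°: 215.9329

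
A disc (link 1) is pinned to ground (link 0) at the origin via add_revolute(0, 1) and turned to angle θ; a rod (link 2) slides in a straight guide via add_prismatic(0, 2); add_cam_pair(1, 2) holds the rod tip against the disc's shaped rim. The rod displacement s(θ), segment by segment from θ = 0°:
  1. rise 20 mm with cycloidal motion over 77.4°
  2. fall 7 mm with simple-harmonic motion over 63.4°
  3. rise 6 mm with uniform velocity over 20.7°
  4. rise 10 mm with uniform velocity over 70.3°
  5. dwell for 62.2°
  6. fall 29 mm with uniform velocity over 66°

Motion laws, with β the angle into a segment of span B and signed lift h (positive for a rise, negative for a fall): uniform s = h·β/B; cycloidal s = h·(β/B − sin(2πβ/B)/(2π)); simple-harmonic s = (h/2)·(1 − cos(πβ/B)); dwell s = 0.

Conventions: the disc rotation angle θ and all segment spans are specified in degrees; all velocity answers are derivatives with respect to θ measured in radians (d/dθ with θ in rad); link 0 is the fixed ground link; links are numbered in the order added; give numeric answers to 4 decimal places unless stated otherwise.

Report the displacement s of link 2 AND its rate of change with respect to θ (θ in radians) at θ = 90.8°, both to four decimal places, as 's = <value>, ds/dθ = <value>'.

segment 1 (0° to 77.4°, cycloidal, h = 20) is passed completely: s = 0.0000 + (20) = 20.0000
θ = 90.8° falls in segment 2 (77.4° to 140.8°, simple-harmonic, h = -7): β = 90.8 − 77.4 = 13.4°, B = 63.4°; Δs = -7/2·(1 − cos(π·0.2114)) = -0.7436; s = 20.0000 − 0.7436 = 19.2564
velocity in seg [77.4°–140.8°] (simple-harmonic), θ in radians: β = 13.4° = 0.2339 rad, B = 63.4° = 1.1065 rad; ds/dθ = (πh/(2B)) sin(πβ/B) = (π·(-7)/(2·1.1065)) sin(π·0.2114) = -6.123806 mm/rad

s = 19.2564, ds/dθ = -6.1238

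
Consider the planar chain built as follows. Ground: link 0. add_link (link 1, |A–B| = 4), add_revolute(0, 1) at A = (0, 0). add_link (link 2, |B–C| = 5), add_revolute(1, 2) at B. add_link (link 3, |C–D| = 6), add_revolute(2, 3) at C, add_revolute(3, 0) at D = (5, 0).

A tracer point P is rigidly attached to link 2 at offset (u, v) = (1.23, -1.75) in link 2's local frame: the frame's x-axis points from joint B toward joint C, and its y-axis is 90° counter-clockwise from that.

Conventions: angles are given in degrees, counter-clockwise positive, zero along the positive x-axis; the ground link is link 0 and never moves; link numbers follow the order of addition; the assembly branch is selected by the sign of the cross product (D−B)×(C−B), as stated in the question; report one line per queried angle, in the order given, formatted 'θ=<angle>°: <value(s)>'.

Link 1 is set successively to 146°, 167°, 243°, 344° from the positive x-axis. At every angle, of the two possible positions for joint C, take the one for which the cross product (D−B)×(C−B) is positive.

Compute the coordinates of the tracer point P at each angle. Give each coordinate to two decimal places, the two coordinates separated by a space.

A=(0,0), D=(5.00,0)
θ=146°: B = A + 4.00·(cos146°, sin146°) = (-3.3162, 2.2368)
θ=146°: |BD| = 8.6117
θ=146°: circle(B,5.00) ∩ circle(D,6.00): a=3.6672, h=3.3988
θ=146°:   candidates: C₊=(1.1080,4.5664) cross=29.269; C₋=(-0.6576,-1.9979) cross=-29.269
θ=146°:   branch + wants cross > 0 → take C=(1.1080,4.5664) (cross=29.269)
θ=146°: ex = (C−B)/|BC| = (0.8848,0.4659); ey = (-0.4659,0.8848)
θ=146°: P = B + 1.23·ex + -1.75·ey = (-1.4124,1.2614)
θ=167°: B = A + 4.00·(cos167°, sin167°) = (-3.8975, 0.8998)
θ=167°: |BD| = 8.9429
θ=167°: circle(B,5.00) ∩ circle(D,6.00): a=3.8564, h=3.1825
θ=167°:   candidates: C₊=(0.2596,3.6781) cross=28.460; C₋=(-0.3808,-2.6545) cross=-28.460
θ=167°:   branch + wants cross > 0 → take C=(0.2596,3.6781) (cross=28.460)
θ=167°: ex = (C−B)/|BC| = (0.8314,0.5557); ey = (-0.5557,0.8314)
θ=167°: P = B + 1.23·ex + -1.75·ey = (-1.9024,0.1283)
θ=243°: B = A + 4.00·(cos243°, sin243°) = (-1.8160, -3.5640)
θ=243°: |BD| = 7.6915
θ=243°: circle(B,5.00) ∩ circle(D,6.00): a=3.1307, h=3.8986
θ=243°:   candidates: C₊=(-0.8481,1.3414) cross=29.986; C₋=(2.7648,-5.5681) cross=-29.986
θ=243°:   branch + wants cross > 0 → take C=(-0.8481,1.3414) (cross=29.986)
θ=243°: ex = (C−B)/|BC| = (0.1936,0.9811); ey = (-0.9811,0.1936)
θ=243°: P = B + 1.23·ex + -1.75·ey = (0.1390,-2.6960)
θ=344°: B = A + 4.00·(cos344°, sin344°) = (3.8450, -1.1025)
θ=344°: |BD| = 1.5967
θ=344°: circle(B,5.00) ∩ circle(D,6.00): a=-2.6462, h=4.2424
θ=344°:   candidates: C₊=(-0.9984,0.1389) cross=6.774; C₋=(4.8604,-5.9984) cross=-6.774
θ=344°:   branch + wants cross > 0 → take C=(-0.9984,0.1389) (cross=6.774)
θ=344°: ex = (C−B)/|BC| = (-0.9687,0.2483); ey = (-0.2483,-0.9687)
θ=344°: P = B + 1.23·ex + -1.75·ey = (3.0881,0.8980)

θ=146°: -1.41 1.26
θ=167°: -1.90 0.13
θ=243°: 0.14 -2.70
θ=344°: 3.09 0.90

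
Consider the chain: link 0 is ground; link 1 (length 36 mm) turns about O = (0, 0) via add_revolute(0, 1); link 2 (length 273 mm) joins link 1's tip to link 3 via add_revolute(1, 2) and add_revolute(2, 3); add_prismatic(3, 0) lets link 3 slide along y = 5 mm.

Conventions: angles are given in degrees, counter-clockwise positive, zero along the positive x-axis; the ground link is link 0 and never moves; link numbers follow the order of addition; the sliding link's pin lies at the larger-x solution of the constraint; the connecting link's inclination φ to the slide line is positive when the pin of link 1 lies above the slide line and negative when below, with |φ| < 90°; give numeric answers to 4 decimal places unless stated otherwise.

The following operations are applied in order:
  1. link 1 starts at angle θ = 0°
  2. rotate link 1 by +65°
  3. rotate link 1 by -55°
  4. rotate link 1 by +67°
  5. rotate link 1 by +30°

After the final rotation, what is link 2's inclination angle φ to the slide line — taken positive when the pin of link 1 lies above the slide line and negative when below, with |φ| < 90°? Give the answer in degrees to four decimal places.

geometry: r = 36 mm, L = 273 mm, e = 5 mm; θ starts at 0°
rotate link 1 by +65°: θ ← 0° +65° = 65°
rotate link 1 by -55°: θ ← 65° -55° = 10°
rotate link 1 by +67°: θ ← 10° +67° = 77°
rotate link 1 by +30°: θ ← 77° +30° = 107°
h = r sin θ − e = 34.426971 − 5 = 29.426971
sin φ = h / L = 29.426971 / 273 = 0.10779110
φ = arcsin(0.10779110) = 6.187998°

6.1880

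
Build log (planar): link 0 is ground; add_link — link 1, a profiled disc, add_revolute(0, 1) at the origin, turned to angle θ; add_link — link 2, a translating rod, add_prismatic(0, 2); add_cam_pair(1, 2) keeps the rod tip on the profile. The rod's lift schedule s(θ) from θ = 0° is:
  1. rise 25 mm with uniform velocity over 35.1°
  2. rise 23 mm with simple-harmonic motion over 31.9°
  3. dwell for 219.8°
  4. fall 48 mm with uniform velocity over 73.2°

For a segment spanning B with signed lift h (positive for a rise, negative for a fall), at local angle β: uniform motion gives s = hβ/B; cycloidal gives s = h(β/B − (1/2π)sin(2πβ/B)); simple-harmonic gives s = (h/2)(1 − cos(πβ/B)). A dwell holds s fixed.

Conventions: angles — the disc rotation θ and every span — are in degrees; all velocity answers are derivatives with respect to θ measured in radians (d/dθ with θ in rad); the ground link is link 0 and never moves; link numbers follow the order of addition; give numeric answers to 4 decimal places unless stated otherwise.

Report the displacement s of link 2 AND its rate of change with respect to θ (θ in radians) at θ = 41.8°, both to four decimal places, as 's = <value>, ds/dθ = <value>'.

seg 1 [0°–35.1°] uniform, h=25: full span → s += 25 → s = 25.0000
seg 2 [35.1°–67°] simple-harmonic, h=23: θ=41.8° here. β=6.7, B=31.9. 23/2·(1 − cos(π·0.2100)) = 2.4139 → s = 27.4139
velocity in seg [35.1°–67°] (simple-harmonic), θ in radians: β = 6.7° = 0.1169 rad, B = 31.9° = 0.5568 rad; ds/dθ = (πh/(2B)) sin(πβ/B) = (π·23/(2·0.5568)) sin(π·0.2100) = 39.776761 mm/rad

s = 27.4139, ds/dθ = 39.7768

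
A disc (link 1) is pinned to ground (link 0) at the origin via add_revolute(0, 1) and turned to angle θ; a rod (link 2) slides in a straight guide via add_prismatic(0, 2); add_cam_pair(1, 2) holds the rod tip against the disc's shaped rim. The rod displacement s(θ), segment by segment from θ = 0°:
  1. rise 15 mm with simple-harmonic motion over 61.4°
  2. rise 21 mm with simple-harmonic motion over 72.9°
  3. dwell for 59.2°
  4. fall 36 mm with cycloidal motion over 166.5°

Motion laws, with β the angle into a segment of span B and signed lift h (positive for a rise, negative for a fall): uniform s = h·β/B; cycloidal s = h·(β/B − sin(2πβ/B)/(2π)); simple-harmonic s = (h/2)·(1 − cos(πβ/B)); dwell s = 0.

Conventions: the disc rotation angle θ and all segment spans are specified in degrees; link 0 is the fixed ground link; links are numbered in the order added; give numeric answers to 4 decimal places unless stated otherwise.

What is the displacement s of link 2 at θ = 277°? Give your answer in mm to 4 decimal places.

segment 1 (0° to 61.4°, simple-harmonic, h = 15) is passed completely: s = 0.0000 + (15) = 15.0000
segment 2 (61.4° to 134.3°, simple-harmonic, h = 21) is passed completely: s = 15.0000 + (21) = 36.0000
segment 3 (134.3° to 193.5°, dwell): s unchanged at 36.0000
θ = 277° falls in segment 4 (193.5° to 360°, cycloidal, h = -36): β = 277 − 193.5 = 83.5°, B = 166.5°; Δs = -36·(0.5015 − sin(2π·0.5015)/(2π)) = -18.1081; s = 36.0000 − 18.1081 = 17.8919

17.8919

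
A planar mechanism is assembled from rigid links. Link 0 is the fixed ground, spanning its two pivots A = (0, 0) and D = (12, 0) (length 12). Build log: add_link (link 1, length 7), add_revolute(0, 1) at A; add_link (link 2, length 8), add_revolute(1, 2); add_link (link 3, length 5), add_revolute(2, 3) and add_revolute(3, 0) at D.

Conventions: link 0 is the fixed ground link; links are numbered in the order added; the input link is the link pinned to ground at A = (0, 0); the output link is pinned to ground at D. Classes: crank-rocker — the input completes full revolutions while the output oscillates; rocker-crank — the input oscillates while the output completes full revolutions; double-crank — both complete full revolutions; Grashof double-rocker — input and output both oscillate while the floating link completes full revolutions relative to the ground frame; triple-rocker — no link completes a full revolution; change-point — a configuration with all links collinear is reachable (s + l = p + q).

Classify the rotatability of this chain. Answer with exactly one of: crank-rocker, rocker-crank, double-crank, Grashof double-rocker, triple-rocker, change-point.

lengths: ground=12, input=7, coupler=8, output=5
sorted: s=5 (shortest), l=12 (longest), p+q=15
s + l = 17 vs p + q = 15
s + l > p + q → non-Grashof → no link fully rotates → triple-rocker

triple-rocker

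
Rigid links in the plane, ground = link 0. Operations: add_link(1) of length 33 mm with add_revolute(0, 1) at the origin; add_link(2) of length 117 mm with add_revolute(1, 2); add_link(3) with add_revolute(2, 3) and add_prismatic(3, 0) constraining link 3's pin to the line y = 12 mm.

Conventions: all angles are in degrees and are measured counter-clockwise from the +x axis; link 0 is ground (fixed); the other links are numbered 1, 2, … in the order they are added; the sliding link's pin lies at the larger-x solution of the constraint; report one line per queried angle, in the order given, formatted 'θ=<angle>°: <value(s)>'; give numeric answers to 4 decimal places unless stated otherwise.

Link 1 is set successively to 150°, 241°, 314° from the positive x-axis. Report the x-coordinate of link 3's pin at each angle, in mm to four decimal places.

geometry: r = 33 mm, L = 117 mm, e = 12 mm
θ=150°: crank pin P = (r cos θ, r sin θ) = (-28.578838, 16.500000)
θ=150°: h = r sin θ − e = 16.500000 − 12 = 4.500000
θ=150°: x = r cos θ + √(L² − h²) = -28.578838 + 116.913430 = 88.334591
θ=241°: crank pin P = (r cos θ, r sin θ) = (-15.998717, -28.862450)
θ=241°: h = r sin θ − e = -28.862450 − 12 = -40.862450
θ=241°: x = r cos θ + √(L² − h²) = -15.998717 + 109.632386 = 93.633669
θ=314°: crank pin P = (r cos θ, r sin θ) = (22.923726, -23.738213)
θ=314°: h = r sin θ − e = -23.738213 − 12 = -35.738213
θ=314°: x = r cos θ + √(L² − h²) = 22.923726 + 111.408169 = 134.331895

θ=150°: 88.3346
θ=241°: 93.6337
θ=314°: 134.3319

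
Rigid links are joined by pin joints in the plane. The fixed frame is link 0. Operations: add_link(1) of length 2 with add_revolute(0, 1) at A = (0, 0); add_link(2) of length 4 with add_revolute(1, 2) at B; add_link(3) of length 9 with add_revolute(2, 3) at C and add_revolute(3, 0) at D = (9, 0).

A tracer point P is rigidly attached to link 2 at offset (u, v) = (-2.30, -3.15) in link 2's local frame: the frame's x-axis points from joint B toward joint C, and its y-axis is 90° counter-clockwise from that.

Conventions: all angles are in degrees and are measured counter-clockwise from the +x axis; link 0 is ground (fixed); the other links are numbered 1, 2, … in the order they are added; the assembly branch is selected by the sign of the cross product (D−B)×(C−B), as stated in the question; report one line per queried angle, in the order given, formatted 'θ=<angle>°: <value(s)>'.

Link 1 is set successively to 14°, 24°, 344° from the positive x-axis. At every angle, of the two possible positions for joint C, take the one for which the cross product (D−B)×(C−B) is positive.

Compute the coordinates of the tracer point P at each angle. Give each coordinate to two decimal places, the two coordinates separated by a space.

A=(0,0), D=(9.00,0)
θ=14°: B = A + 2.00·(cos14°, sin14°) = (1.9406, 0.4838)
θ=14°: |BD| = 7.0760
θ=14°: circle(B,4.00) ∩ circle(D,9.00): a=-1.0550, h=3.8584
θ=14°:   candidates: C₊=(1.1519,4.4053) cross=27.302; C₋=(0.6242,-3.2933) cross=-27.302
θ=14°:   branch + wants cross > 0 → take C=(1.1519,4.4053) (cross=27.302)
θ=14°: ex = (C−B)/|BC| = (-0.1972,0.9804); ey = (-0.9804,-0.1972)
θ=14°: P = B + -2.30·ex + -3.15·ey = (5.4823,-1.1499)
θ=24°: B = A + 2.00·(cos24°, sin24°) = (1.8271, 0.8135)
θ=24°: |BD| = 7.2189
θ=24°: circle(B,4.00) ∩ circle(D,9.00): a=-0.8926, h=3.8991
θ=24°:   candidates: C₊=(1.3795,4.7884) cross=28.147; C₋=(0.5008,-2.9602) cross=-28.147
θ=24°:   branch + wants cross > 0 → take C=(1.3795,4.7884) (cross=28.147)
θ=24°: ex = (C−B)/|BC| = (-0.1119,0.9937); ey = (-0.9937,-0.1119)
θ=24°: P = B + -2.30·ex + -3.15·ey = (5.2147,-1.1196)
θ=344°: B = A + 2.00·(cos344°, sin344°) = (1.9225, -0.5513)
θ=344°: |BD| = 7.0989
θ=344°: circle(B,4.00) ∩ circle(D,9.00): a=-1.0287, h=3.8655
θ=344°:   candidates: C₊=(0.5967,3.2226) cross=27.441; C₋=(1.1971,-4.4849) cross=-27.441
θ=344°:   branch + wants cross > 0 → take C=(0.5967,3.2226) (cross=27.441)
θ=344°: ex = (C−B)/|BC| = (-0.3314,0.9435); ey = (-0.9435,-0.3314)
θ=344°: P = B + -2.30·ex + -3.15·ey = (5.6568,-1.6772)

θ=14°: 5.48 -1.15
θ=24°: 5.21 -1.12
θ=344°: 5.66 -1.68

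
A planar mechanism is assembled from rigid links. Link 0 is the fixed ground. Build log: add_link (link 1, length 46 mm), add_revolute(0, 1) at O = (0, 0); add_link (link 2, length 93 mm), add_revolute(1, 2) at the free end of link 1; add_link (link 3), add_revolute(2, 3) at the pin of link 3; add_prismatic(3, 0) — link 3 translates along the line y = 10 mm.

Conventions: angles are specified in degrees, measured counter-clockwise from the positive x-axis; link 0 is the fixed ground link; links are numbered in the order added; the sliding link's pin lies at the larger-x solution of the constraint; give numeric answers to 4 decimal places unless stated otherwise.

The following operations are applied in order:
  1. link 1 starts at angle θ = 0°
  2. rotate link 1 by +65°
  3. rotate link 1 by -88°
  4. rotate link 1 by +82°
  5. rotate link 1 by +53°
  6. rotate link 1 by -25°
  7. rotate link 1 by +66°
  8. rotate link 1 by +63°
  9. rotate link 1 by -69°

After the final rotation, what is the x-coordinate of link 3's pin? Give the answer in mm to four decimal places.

geometry: r = 46 mm, L = 93 mm, e = 10 mm; θ starts at 0°
rotate link 1 by +65°: θ ← 0° +65° = 65°
rotate link 1 by -88°: θ ← 65° -88° = -23°
rotate link 1 by +82°: θ ← -23° +82° = 59°
rotate link 1 by +53°: θ ← 59° +53° = 112°
rotate link 1 by -25°: θ ← 112° -25° = 87°
rotate link 1 by +66°: θ ← 87° +66° = 153°
rotate link 1 by +63°: θ ← 153° +63° = 216°
rotate link 1 by -69°: θ ← 216° -69° = 147°
crank pin P = (r cos θ, r sin θ) = (-38.578846, 25.053396)
h = r sin θ − e = 25.053396 − 10 = 15.053396
x = r cos θ + √(L² − h²) = -38.578846 + 91.773609 = 53.194763

53.1948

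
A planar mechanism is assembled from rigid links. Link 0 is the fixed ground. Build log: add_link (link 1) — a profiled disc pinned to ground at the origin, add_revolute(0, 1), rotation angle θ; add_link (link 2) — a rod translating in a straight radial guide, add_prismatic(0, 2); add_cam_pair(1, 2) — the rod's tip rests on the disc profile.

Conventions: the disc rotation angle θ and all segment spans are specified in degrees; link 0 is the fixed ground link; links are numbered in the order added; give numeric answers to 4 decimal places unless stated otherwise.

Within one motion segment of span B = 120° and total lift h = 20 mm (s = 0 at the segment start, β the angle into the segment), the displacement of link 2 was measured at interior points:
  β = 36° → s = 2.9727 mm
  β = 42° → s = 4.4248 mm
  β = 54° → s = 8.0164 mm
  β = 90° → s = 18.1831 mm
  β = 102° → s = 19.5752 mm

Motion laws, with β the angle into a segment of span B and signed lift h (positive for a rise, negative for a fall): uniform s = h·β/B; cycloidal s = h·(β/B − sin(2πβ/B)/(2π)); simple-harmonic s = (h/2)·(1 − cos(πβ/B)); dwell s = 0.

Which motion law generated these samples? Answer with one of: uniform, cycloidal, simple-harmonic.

candidates at β/B = r: uniform s = h·r (linear in β); cycloidal s = h·(r − sin(2πr)/(2π)); simple-harmonic s = (h/2)(1 − cos(πr))
β=36°: printed 2.9727 | uniform 6.0000, cycloidal 2.9727, simple-harmonic 4.1221
β=42°: printed 4.4248 | uniform 7.0000, cycloidal 4.4248, simple-harmonic 5.4601
β=54°: printed 8.0164 | uniform 9.0000, cycloidal 8.0164, simple-harmonic 8.4357
β=90°: printed 18.1831 | uniform 15.0000, cycloidal 18.1831, simple-harmonic 17.0711
β=102°: printed 19.5752 | uniform 17.0000, cycloidal 19.5752, simple-harmonic 18.9101
only one law matches every sample → cycloidal

cycloidal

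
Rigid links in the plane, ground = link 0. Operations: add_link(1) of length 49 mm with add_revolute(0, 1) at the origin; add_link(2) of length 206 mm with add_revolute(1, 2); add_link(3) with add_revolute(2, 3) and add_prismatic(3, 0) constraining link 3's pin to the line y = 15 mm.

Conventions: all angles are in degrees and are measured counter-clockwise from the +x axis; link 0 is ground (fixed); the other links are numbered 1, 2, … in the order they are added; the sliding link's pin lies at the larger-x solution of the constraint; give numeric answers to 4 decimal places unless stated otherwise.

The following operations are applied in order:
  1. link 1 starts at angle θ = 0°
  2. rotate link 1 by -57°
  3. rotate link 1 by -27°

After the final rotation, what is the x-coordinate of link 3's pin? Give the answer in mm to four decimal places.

geometry: r = 49 mm, L = 206 mm, e = 15 mm; θ starts at 0°
rotate link 1 by -57°: θ ← 0° -57° = -57°
rotate link 1 by -27°: θ ← -57° -27° = -84°
crank pin P = (r cos θ, r sin θ) = (5.121895, -48.731573)
h = r sin θ − e = -48.731573 − 15 = -63.731573
x = r cos θ + √(L² − h²) = 5.121895 + 195.893559 = 201.015454

201.0155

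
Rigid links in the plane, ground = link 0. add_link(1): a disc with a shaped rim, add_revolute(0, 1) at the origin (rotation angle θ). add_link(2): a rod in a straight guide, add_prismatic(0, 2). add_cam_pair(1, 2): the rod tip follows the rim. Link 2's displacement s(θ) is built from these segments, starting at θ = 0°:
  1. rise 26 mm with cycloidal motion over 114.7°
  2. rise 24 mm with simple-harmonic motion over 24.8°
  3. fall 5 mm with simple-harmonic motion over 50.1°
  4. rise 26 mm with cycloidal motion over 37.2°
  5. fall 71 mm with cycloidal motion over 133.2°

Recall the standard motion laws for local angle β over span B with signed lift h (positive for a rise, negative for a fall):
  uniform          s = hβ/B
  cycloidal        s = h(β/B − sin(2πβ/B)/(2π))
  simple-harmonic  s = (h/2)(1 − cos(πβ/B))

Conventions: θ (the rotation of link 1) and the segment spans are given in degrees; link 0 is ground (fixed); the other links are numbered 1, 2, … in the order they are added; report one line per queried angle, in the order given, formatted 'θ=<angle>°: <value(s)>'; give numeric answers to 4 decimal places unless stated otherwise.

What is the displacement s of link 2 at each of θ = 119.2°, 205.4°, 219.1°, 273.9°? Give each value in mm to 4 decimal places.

segment 1 (0° to 114.7°, cycloidal, h = 26) is passed completely: s = 0.0000 + (26) = 26.0000
θ = 119.2° falls in segment 2 (114.7° to 139.5°, simple-harmonic, h = 24): β = 119.2 − 114.7 = 4.5°, B = 24.8°; Δs = 24/2·(1 − cos(π·0.1815)) = 1.8975; s = 26.0000 + 1.8975 = 27.8975
segment 2 (114.7° to 139.5°, simple-harmonic, h = 24) is passed completely: s = 26.0000 + (24) = 50.0000
segment 3 (139.5° to 189.6°, simple-harmonic, h = -5) is passed completely: s = 50.0000 + (-5) = 45.0000
θ = 205.4° falls in segment 4 (189.6° to 226.8°, cycloidal, h = 26): β = 205.4 − 189.6 = 15.8°, B = 37.2°; Δs = 26·(0.4247 − sin(2π·0.4247)/(2π)) = 9.1582; s = 45.0000 + 9.1582 = 54.1582
θ = 219.1° falls in segment 4 (189.6° to 226.8°, cycloidal, h = 26): β = 219.1 − 189.6 = 29.5°, B = 37.2°; Δs = 26·(0.7930 − sin(2π·0.7930)/(2π)) = 24.6061; s = 45.0000 + 24.6061 = 69.6061
segment 4 (189.6° to 226.8°, cycloidal, h = 26) is passed completely: s = 45.0000 + (26) = 71.0000
θ = 273.9° falls in segment 5 (226.8° to 360°, cycloidal, h = -71): β = 273.9 − 226.8 = 47.1°, B = 133.2°; Δs = -71·(0.3536 − sin(2π·0.3536)/(2π)) = -16.1167; s = 71.0000 − 16.1167 = 54.8833

θ=119.2°: 27.8975
θ=205.4°: 54.1582
θ=219.1°: 69.6061
θ=273.9°: 54.8833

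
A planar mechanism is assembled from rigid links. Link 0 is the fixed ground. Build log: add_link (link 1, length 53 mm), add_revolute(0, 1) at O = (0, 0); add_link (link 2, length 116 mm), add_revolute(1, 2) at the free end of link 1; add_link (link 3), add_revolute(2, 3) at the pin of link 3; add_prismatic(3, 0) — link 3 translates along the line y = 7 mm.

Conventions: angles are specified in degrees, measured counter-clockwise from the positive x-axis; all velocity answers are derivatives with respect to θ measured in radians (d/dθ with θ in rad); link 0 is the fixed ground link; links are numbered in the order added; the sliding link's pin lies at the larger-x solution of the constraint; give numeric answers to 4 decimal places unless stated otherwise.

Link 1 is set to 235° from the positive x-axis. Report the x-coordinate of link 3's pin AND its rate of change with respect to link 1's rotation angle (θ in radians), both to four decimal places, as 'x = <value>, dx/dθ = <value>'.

geometry: r = 53 mm, L = 116 mm, e = 7 mm
crank pin P = (r cos θ, r sin θ) = (-30.399551, -43.415058)
h = r sin θ − e = -43.415058 − 7 = -50.415058
x = r cos θ + √(L² − h²) = -30.399551 + 104.471632 = 74.072081
dx/dθ = −r sin θ − h·r cos θ/√(L² − h²) (θ in radians; h = -50.415058) = 28.745094

x = 74.0721, dx/dθ = 28.7451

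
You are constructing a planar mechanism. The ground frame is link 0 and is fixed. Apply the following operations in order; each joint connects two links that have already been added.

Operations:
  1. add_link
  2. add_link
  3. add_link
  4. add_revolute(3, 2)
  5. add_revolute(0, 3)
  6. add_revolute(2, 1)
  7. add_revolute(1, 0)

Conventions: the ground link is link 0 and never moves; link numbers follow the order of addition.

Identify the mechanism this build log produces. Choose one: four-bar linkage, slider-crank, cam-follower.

links: 4 (incl. ground); joints: 4 revolute, 0 prismatic, 0 higher (cam) pair, forming one closed loop
4 links in a single 4R loop → four-bar linkage

four-bar linkage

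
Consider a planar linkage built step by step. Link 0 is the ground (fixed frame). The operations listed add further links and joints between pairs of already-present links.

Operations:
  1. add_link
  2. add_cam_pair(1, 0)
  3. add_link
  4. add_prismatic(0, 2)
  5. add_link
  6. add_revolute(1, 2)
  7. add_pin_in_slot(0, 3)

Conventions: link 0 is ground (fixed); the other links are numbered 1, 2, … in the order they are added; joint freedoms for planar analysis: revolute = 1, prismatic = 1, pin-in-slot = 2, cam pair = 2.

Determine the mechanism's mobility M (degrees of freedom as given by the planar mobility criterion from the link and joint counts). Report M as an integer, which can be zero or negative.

link 0 = ground. State L|J1|J2 = 1|0|0
+link1  2|0|0
C(1,0) f=2→J2  2|0|1
+link2  3|0|1
P(0,2) f=1→J1  3|1|1
+link3  4|1|1
R(1,2) f=1→J1  4|2|1
PS(0,3) f=2→J2  4|2|2
M = 3(4−1)−2·2−2 = 9−4−2 = 3

M = 3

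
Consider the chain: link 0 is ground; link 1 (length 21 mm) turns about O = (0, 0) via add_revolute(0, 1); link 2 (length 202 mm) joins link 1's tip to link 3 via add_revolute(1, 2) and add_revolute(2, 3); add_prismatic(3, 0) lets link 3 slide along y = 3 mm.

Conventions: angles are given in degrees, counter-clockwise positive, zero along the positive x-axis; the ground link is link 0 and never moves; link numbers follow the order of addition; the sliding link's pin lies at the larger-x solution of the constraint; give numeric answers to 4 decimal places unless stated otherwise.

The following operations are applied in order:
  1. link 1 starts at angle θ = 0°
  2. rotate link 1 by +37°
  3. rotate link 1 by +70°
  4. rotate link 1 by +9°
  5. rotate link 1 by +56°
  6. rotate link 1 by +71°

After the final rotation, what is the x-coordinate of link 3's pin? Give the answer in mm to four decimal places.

geometry: r = 21 mm, L = 202 mm, e = 3 mm; θ starts at 0°
rotate link 1 by +37°: θ ← 0° +37° = 37°
rotate link 1 by +70°: θ ← 37° +70° = 107°
rotate link 1 by +9°: θ ← 107° +9° = 116°
rotate link 1 by +56°: θ ← 116° +56° = 172°
rotate link 1 by +71°: θ ← 172° +71° = 243°
crank pin P = (r cos θ, r sin θ) = (-9.533800, -18.711137)
h = r sin θ − e = -18.711137 − 3 = -21.711137
x = r cos θ + √(L² − h²) = -9.533800 + 200.829845 = 191.296044

191.2960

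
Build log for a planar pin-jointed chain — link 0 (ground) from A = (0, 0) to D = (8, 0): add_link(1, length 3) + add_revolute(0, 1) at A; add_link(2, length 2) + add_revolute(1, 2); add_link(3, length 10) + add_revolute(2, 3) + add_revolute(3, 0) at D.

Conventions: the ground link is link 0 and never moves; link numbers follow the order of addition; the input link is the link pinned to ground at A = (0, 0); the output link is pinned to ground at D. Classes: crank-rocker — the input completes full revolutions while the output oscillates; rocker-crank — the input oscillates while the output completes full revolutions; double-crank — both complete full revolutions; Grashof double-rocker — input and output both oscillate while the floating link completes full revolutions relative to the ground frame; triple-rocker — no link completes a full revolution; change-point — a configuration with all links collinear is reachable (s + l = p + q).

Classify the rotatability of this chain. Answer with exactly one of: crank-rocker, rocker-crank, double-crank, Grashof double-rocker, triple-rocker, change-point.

lengths: ground=8, input=3, coupler=2, output=10
sorted: s=2 (shortest), l=10 (longest), p+q=11
s + l = 12 vs p + q = 11
s + l > p + q → non-Grashof → no link fully rotates → triple-rocker

triple-rocker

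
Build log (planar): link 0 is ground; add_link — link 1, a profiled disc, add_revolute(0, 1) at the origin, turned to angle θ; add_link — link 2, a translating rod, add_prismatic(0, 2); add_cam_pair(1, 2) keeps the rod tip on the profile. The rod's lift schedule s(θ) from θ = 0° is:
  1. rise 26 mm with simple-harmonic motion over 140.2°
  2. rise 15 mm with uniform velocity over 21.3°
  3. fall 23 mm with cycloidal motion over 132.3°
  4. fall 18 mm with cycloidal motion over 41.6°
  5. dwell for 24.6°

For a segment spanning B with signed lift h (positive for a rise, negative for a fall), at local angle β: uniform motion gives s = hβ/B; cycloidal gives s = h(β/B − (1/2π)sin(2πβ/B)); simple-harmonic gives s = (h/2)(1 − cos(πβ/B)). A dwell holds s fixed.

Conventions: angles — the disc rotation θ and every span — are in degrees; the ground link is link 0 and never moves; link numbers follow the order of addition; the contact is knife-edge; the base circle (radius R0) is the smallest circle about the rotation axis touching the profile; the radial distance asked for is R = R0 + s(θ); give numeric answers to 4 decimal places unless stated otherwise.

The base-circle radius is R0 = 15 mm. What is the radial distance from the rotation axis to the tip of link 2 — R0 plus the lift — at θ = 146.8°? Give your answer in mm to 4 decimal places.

seg 1 [0°–140.2°] simple-harmonic, h=26: full span → s += 26 → s = 26.0000
seg 2 [140.2°–161.5°] uniform, h=15: θ=146.8° here. β=6.6, B=21.3. 15·6.6/21.3 = 4.6479 → s = 30.6479
R = R0 + s = 15 + 30.6479 = 45.6479

45.6479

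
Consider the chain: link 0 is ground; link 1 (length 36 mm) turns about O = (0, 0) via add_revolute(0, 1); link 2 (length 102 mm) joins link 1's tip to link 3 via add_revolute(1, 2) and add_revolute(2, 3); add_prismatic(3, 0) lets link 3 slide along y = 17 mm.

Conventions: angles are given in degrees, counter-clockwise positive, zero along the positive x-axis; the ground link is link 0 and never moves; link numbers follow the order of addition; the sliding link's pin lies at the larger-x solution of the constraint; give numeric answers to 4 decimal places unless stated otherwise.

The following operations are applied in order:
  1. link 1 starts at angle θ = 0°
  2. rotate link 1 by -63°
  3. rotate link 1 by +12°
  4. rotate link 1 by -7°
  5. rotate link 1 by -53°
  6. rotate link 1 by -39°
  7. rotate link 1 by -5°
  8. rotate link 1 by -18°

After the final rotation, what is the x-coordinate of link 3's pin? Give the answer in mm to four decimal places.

geometry: r = 36 mm, L = 102 mm, e = 17 mm; θ starts at 0°
rotate link 1 by -63°: θ ← 0° -63° = -63°
rotate link 1 by +12°: θ ← -63° +12° = -51°
rotate link 1 by -7°: θ ← -51° -7° = -58°
rotate link 1 by -53°: θ ← -58° -53° = -111°
rotate link 1 by -39°: θ ← -111° -39° = -150°
rotate link 1 by -5°: θ ← -150° -5° = -155°
rotate link 1 by -18°: θ ← -155° -18° = -173°
crank pin P = (r cos θ, r sin θ) = (-35.731661, -4.387296)
h = r sin θ − e = -4.387296 − 17 = -21.387296
x = r cos θ + √(L² − h²) = -35.731661 + 99.732560 = 64.000899

64.0009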